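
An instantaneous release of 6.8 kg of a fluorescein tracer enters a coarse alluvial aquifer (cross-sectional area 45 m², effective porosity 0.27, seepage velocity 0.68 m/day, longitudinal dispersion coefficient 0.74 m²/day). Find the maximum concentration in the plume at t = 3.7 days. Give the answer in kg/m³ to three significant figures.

0.0954 kg/m³

The peak of an instantaneous 1D plume sits at x = vt; there the Gaussian factor is 1 and C_max = M/(n_e·A·√(4πDt)), where n_e·A is the pore area the mass is dissolved in.
√(4πDt) = √(4π × 0.74 × 3.7) = 5.866 m, so C_max = 6.8/(0.27 × 45 × 5.866) = 0.0954 kg/m³.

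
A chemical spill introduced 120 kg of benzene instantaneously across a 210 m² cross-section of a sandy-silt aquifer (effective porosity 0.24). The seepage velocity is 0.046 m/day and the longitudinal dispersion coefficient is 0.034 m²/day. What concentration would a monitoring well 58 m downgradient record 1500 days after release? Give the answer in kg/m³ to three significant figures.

For an instantaneous plane source, C(x,t) = M/(n_e·A·√(4πDt)) · exp(−(x−vt)²/(4Dt)), with n_e·A the pore (flow) area.
Plume center vt = 0.046 × 1500 = 69 m, so the well at 58 m is 11 m upgradient of the peak.
√(4πDt) = 25.32 m, giving peak height M/(n_e·A·√(4πDt)) = 120/(0.24 × 210 × 25.32) = 0.09403 kg/m³.
(x−vt)²/(4Dt) = (-11)²/(4 × 0.034 × 1500) = 0.5931; exp(−0.5931) = 0.5526.
C = 0.09403 × 0.5526 = 0.0520 kg/m³.

0.0520 kg/m³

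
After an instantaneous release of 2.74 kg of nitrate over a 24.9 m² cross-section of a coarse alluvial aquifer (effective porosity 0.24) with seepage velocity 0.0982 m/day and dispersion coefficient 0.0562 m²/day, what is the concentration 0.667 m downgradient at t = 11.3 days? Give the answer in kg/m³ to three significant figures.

0.150 kg/m³

For an instantaneous plane source, C(x,t) = M/(n_e·A·√(4πDt)) · exp(−(x−vt)²/(4Dt)), with n_e·A the pore (flow) area.
Plume center vt = 0.0982 × 11.3 = 1.10966 m, so the well at 0.667 m is 0.44266 m upgradient of the peak.
√(4πDt) = 2.825 m, giving peak height M/(n_e·A·√(4πDt)) = 2.74/(0.24 × 24.9 × 2.825) = 0.1623 kg/m³.
(x−vt)²/(4Dt) = (-0.44266)²/(4 × 0.0562 × 11.3) = 0.07714; exp(−0.07714) = 0.9258.
C = 0.1623 × 0.9258 = 0.150 kg/m³.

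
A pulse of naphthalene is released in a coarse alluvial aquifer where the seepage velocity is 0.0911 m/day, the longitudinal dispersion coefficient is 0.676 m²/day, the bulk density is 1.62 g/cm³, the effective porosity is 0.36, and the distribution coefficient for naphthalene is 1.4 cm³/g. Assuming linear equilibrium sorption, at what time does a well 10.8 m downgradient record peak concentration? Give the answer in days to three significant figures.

Retardation factor R = 1 + ρ_b·K_d/n = 1 + 1.62 × 1.4/0.36 = 7.300.
Sorption retards both mechanisms: v_R = v/R = 0.01248 m/day, D_R = D/R = 0.09260 m²/day.
Peak time from v_R²t² + 2D_R t − x² = 0: t = (√(D_R² + v_R²x²) − D_R)/v_R².
√(D_R² + v_R²x²) = √(0.09260² + 0.01248² × 10.8²) = 0.1635; v_R² = 0.0001558.
t = (0.1635 − 0.09260)/0.0001558 = 455 days.

455 days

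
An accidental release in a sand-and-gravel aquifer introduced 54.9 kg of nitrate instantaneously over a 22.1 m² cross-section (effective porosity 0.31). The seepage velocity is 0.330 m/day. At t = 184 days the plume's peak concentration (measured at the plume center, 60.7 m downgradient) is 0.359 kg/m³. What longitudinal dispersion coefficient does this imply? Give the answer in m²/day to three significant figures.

0.215 m²/day

At the plume center C_max = M/(n_e·A·√(4πDt)), so D = M²/(4πt·(n_e·A·C_max)²).
n_e·A·C_max = 0.31 × 22.1 × 0.359 = 2.460 kg/m.
D = 54.9²/(4π × 184 × 2.460²) = 0.215 m²/day.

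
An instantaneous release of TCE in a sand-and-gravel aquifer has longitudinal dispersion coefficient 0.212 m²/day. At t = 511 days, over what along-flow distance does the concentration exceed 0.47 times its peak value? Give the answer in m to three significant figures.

The plume is Gaussian with σ = √(2Dt) = √(2 × 0.212 × 511) = 14.72 m.
C/C_peak = exp(−Δx²/(2σ²)) = 0.47 ⇒ Δx = σ·√(−2 ln 0.47) = 14.72 × 1.229 = 18.09 m.
Width = 2Δx = 36.2 m.

36.2 m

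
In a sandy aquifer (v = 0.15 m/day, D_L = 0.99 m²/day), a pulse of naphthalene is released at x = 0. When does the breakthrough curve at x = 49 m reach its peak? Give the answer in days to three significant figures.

286 days

For the 1D instantaneous-source solution, setting ∂C/∂t = 0 at fixed x gives v²t² + 2Dt − x² = 0, so t = (√(D² + v²x²) − D)/v².
√(D² + v²x²) = √(0.99² + 0.15² × 49²) = 7.416; v² = 0.0225.
t = (7.416 − 0.99)/0.0225 = 286 days (vs. the pure-advection estimate x/v = 327 d).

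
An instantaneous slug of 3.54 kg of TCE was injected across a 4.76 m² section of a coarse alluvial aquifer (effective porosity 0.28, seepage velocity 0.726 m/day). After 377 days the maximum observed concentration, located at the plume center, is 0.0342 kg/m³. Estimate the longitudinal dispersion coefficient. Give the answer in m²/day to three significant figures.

At the plume center C_max = M/(n_e·A·√(4πDt)), so D = M²/(4πt·(n_e·A·C_max)²).
n_e·A·C_max = 0.28 × 4.76 × 0.0342 = 0.04558 kg/m.
D = 3.54²/(4π × 377 × 0.04558²) = 1.27 m²/day.

1.27 m²/day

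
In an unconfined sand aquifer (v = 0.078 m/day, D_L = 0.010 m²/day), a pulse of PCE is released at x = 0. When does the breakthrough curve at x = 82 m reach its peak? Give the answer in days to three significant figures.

For the 1D instantaneous-source solution, setting ∂C/∂t = 0 at fixed x gives v²t² + 2Dt − x² = 0, so t = (√(D² + v²x²) − D)/v².
√(D² + v²x²) = √(0.010² + 0.078² × 82²) = 6.396; v² = 0.006084.
t = (6.396 − 0.010)/0.006084 = 1050 days (vs. the pure-advection estimate x/v = 1050 d).

1050 days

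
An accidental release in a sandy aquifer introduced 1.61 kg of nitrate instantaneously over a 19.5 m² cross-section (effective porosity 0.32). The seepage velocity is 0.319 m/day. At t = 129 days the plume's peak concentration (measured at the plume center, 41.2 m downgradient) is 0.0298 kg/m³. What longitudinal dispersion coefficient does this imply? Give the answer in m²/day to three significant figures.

0.0462 m²/day

At the plume center C_max = M/(n_e·A·√(4πDt)), so D = M²/(4πt·(n_e·A·C_max)²).
n_e·A·C_max = 0.32 × 19.5 × 0.0298 = 0.1860 kg/m.
D = 1.61²/(4π × 129 × 0.1860²) = 0.0462 m²/day.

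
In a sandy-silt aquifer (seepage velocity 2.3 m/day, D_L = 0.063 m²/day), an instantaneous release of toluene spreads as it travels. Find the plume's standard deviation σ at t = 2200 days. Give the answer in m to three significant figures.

Dispersive spreading gives a Gaussian with σ² = 2Dt; advection only shifts the center.
σ = √(2 × 0.063 × 2200) = 16.6 m.

16.6 m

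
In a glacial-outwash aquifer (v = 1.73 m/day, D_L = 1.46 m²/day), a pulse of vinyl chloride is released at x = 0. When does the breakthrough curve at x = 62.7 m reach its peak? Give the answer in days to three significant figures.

For the 1D instantaneous-source solution, setting ∂C/∂t = 0 at fixed x gives v²t² + 2Dt − x² = 0, so t = (√(D² + v²x²) − D)/v².
√(D² + v²x²) = √(1.46² + 1.73² × 62.7²) = 108.5; v² = 2.9929.
t = (108.5 − 1.46)/2.9929 = 35.8 days (vs. the pure-advection estimate x/v = 36.2 d).

35.8 days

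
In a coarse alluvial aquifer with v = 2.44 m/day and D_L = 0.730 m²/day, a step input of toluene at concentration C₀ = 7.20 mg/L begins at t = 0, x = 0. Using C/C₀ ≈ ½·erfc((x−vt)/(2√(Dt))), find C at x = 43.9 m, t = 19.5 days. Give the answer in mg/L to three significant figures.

For a continuous step input, C/C₀ ≈ ½·erfc((x−vt)/(2√(Dt))).
vt = 2.44 × 19.5 = 47.58 m and 2√(Dt) = 2√(0.730 × 19.5) = 7.546 m.
Argument (x−vt)/(2√(Dt)) = (43.9 − 47.58)/7.546 = -0.4877; ½·erfc(-0.4877) = 0.7548.
C = 7.20 × 0.7548 = 5.43 mg/L.

5.43 mg/L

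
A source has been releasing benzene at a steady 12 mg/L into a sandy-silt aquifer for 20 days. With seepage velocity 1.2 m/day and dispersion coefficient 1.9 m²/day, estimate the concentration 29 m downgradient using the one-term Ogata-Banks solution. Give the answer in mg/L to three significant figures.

For a continuous step input, C/C₀ ≈ ½·erfc((x−vt)/(2√(Dt))).
vt = 1.2 × 20 = 24 m and 2√(Dt) = 2√(1.9 × 20) = 12.33 m.
Argument (x−vt)/(2√(Dt)) = (29 − 24)/12.33 = 0.4055; ½·erfc(0.4055) = 0.2832.
C = 12 × 0.2832 = 3.40 mg/L.

3.40 mg/L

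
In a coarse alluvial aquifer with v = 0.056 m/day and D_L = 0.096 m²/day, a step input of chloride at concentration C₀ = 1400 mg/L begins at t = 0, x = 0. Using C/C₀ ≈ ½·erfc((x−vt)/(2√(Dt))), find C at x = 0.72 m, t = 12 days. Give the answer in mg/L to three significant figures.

682 mg/L

For a continuous step input, C/C₀ ≈ ½·erfc((x−vt)/(2√(Dt))).
vt = 0.056 × 12 = 0.672 m and 2√(Dt) = 2√(0.096 × 12) = 2.147 m.
Argument (x−vt)/(2√(Dt)) = (0.72 − 0.672)/2.147 = 0.02236; ½·erfc(0.02236) = 0.4874.
C = 1400 × 0.4874 = 682 mg/L.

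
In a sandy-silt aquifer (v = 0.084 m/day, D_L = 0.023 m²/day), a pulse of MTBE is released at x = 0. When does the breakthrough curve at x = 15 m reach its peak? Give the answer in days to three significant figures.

For the 1D instantaneous-source solution, setting ∂C/∂t = 0 at fixed x gives v²t² + 2Dt − x² = 0, so t = (√(D² + v²x²) − D)/v².
√(D² + v²x²) = √(0.023² + 0.084² × 15²) = 1.260; v² = 0.007056.
t = (1.260 − 0.023)/0.007056 = 175 days (vs. the pure-advection estimate x/v = 179 d).

175 days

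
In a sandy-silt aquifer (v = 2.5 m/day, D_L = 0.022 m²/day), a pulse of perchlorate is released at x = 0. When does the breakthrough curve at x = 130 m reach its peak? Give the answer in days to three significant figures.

For the 1D instantaneous-source solution, setting ∂C/∂t = 0 at fixed x gives v²t² + 2Dt − x² = 0, so t = (√(D² + v²x²) − D)/v².
√(D² + v²x²) = √(0.022² + 2.5² × 130²) = 325.0; v² = 6.25.
t = (325.0 − 0.022)/6.25 = 52.0 days (vs. the pure-advection estimate x/v = 52.0 d).

52.0 days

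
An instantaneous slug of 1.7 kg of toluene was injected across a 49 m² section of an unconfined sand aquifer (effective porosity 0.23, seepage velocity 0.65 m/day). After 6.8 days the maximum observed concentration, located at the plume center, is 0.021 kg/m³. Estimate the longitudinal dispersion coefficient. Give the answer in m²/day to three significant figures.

At the plume center C_max = M/(n_e·A·√(4πDt)), so D = M²/(4πt·(n_e·A·C_max)²).
n_e·A·C_max = 0.23 × 49 × 0.021 = 0.2367 kg/m.
D = 1.7²/(4π × 6.8 × 0.2367²) = 0.604 m²/day.

0.604 m²/day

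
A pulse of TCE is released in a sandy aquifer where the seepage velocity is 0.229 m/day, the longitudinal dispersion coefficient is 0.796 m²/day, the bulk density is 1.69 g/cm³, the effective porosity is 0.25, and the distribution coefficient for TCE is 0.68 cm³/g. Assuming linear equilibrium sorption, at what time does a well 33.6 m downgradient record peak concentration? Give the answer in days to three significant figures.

741 days

Retardation factor R = 1 + ρ_b·K_d/n = 1 + 1.69 × 0.68/0.25 = 5.597.
Sorption retards both mechanisms: v_R = v/R = 0.04091 m/day, D_R = D/R = 0.1422 m²/day.
Peak time from v_R²t² + 2D_R t − x² = 0: t = (√(D_R² + v_R²x²) − D_R)/v_R².
√(D_R² + v_R²x²) = √(0.1422² + 0.04091² × 33.6²) = 1.382; v_R² = 0.001674.
t = (1.382 − 0.1422)/0.001674 = 741 days.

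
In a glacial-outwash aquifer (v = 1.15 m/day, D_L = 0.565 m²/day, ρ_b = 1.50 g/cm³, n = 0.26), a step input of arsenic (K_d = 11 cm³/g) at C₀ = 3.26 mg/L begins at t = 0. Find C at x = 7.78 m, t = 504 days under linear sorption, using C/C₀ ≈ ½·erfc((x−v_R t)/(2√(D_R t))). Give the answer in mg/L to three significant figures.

Retardation factor R = 1 + ρ_b·K_d/n = 1 + 1.50 × 11/0.26 = 64.46.
Sorption retards both mechanisms: v_R = v/R = 0.01784 m/day, D_R = D/R = 0.008765 m²/day.
v_R·t = 0.01784 × 504 = 8.99136 m; 2√(D_R t) = 4.204 m; argument = (7.78 − 8.99136)/4.204 = -0.2881.
C = C₀ × ½·erfc(-0.2881) = 3.26 × 0.6582 = 2.15 mg/L.

2.15 mg/L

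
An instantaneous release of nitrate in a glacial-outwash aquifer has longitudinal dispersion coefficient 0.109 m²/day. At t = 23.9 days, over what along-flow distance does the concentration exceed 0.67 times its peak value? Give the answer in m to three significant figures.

4.09 m

The plume is Gaussian with σ = √(2Dt) = √(2 × 0.109 × 23.9) = 2.283 m.
C/C_peak = exp(−Δx²/(2σ²)) = 0.67 ⇒ Δx = σ·√(−2 ln 0.67) = 2.283 × 0.8950 = 2.043 m.
Width = 2Δx = 4.09 m.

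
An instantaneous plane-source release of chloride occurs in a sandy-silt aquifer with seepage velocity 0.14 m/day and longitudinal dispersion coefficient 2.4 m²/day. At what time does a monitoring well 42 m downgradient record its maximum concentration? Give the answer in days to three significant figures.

For the 1D instantaneous-source solution, setting ∂C/∂t = 0 at fixed x gives v²t² + 2Dt − x² = 0, so t = (√(D² + v²x²) − D)/v².
√(D² + v²x²) = √(2.4² + 0.14² × 42²) = 6.351; v² = 0.0196.
t = (6.351 − 2.4)/0.0196 = 202 days (vs. the pure-advection estimate x/v = 300 d).

202 days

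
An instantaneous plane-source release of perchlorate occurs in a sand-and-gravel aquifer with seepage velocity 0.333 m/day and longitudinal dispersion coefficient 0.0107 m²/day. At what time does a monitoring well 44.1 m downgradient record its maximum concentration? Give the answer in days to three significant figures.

For the 1D instantaneous-source solution, setting ∂C/∂t = 0 at fixed x gives v²t² + 2Dt − x² = 0, so t = (√(D² + v²x²) − D)/v².
√(D² + v²x²) = √(0.0107² + 0.333² × 44.1²) = 14.69; v² = 0.110889.
t = (14.69 − 0.0107)/0.110889 = 132 days (vs. the pure-advection estimate x/v = 132 d).

132 days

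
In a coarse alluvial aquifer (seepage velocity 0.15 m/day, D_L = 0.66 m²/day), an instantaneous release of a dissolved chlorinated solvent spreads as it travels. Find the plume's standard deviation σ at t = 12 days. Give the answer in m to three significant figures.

Dispersive spreading gives a Gaussian with σ² = 2Dt; advection only shifts the center.
σ = √(2 × 0.66 × 12) = 3.98 m.

3.98 m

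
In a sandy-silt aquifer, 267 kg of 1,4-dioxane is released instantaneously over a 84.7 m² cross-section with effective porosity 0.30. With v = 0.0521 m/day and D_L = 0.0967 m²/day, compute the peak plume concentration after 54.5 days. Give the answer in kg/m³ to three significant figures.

1.29 kg/m³

The peak of an instantaneous 1D plume sits at x = vt; there the Gaussian factor is 1 and C_max = M/(n_e·A·√(4πDt)), where n_e·A is the pore area the mass is dissolved in.
√(4πDt) = √(4π × 0.0967 × 54.5) = 8.138 m, so C_max = 267/(0.30 × 84.7 × 8.138) = 1.29 kg/m³.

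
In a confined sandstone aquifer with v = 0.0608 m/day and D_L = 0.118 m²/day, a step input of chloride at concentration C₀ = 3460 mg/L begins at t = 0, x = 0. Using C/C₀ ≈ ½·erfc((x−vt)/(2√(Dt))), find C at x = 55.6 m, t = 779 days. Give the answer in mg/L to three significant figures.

940 mg/L

For a continuous step input, C/C₀ ≈ ½·erfc((x−vt)/(2√(Dt))).
vt = 0.0608 × 779 = 47.3632 m and 2√(Dt) = 2√(0.118 × 779) = 19.18 m.
Argument (x−vt)/(2√(Dt)) = (55.6 − 47.3632)/19.18 = 0.4294; ½·erfc(0.4294) = 0.2718.
C = 3460 × 0.2718 = 940 mg/L.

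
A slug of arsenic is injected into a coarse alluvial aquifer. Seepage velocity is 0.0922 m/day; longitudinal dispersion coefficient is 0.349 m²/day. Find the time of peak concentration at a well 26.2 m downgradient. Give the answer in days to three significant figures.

For the 1D instantaneous-source solution, setting ∂C/∂t = 0 at fixed x gives v²t² + 2Dt − x² = 0, so t = (√(D² + v²x²) − D)/v².
√(D² + v²x²) = √(0.349² + 0.0922² × 26.2²) = 2.441; v² = 0.00850084.
t = (2.441 − 0.349)/0.00850084 = 246 days (vs. the pure-advection estimate x/v = 284 d).

246 days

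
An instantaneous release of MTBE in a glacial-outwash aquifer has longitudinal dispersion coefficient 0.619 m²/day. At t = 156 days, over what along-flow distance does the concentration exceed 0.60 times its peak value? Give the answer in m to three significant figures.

28.1 m

The plume is Gaussian with σ = √(2Dt) = √(2 × 0.619 × 156) = 13.90 m.
C/C_peak = exp(−Δx²/(2σ²)) = 0.60 ⇒ Δx = σ·√(−2 ln 0.60) = 13.90 × 1.011 = 14.05 m.
Width = 2Δx = 28.1 m.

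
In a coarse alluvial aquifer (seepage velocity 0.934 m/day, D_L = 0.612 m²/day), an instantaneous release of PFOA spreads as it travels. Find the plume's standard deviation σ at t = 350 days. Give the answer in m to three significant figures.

20.7 m

Dispersive spreading gives a Gaussian with σ² = 2Dt; advection only shifts the center.
σ = √(2 × 0.612 × 350) = 20.7 m.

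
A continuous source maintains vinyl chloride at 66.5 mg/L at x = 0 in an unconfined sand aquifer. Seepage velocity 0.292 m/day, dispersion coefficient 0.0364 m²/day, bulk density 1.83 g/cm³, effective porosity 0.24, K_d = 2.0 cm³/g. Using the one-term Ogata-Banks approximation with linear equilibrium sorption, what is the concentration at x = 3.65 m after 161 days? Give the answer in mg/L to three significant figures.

Retardation factor R = 1 + ρ_b·K_d/n = 1 + 1.83 × 2.0/0.24 = 16.25.
Sorption retards both mechanisms: v_R = v/R = 0.01797 m/day, D_R = D/R = 0.002240 m²/day.
v_R·t = 0.01797 × 161 = 2.89317 m; 2√(D_R t) = 1.201 m; argument = (3.65 − 2.89317)/1.201 = 0.6302.
C = C₀ × ½·erfc(0.6302) = 66.5 × 0.1864 = 12.4 mg/L.

12.4 mg/L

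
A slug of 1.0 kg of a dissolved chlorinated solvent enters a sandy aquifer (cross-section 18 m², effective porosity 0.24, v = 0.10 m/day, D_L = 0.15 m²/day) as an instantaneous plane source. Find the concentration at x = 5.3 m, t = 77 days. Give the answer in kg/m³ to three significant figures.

For an instantaneous plane source, C(x,t) = M/(n_e·A·√(4πDt)) · exp(−(x−vt)²/(4Dt)), with n_e·A the pore (flow) area.
Plume center vt = 0.10 × 77 = 7.7 m, so the well at 5.3 m is 2.4 m upgradient of the peak.
√(4πDt) = 12.05 m, giving peak height M/(n_e·A·√(4πDt)) = 1.0/(0.24 × 18 × 12.05) = 0.01921 kg/m³.
(x−vt)²/(4Dt) = (-2.4)²/(4 × 0.15 × 77) = 0.1247; exp(−0.1247) = 0.8828.
C = 0.01921 × 0.8828 = 0.0170 kg/m³.

0.0170 kg/m³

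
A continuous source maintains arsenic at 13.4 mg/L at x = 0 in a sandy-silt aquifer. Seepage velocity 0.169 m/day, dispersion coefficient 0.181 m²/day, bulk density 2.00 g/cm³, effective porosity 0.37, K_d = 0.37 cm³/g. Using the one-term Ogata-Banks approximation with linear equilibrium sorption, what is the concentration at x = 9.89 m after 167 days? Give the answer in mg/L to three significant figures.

Retardation factor R = 1 + ρ_b·K_d/n = 1 + 2.00 × 0.37/0.37 = 3.000.
Sorption retards both mechanisms: v_R = v/R = 0.05633 m/day, D_R = D/R = 0.06033 m²/day.
v_R·t = 0.05633 × 167 = 9.40711 m; 2√(D_R t) = 6.348 m; argument = (9.89 − 9.40711)/6.348 = 0.07607.
C = C₀ × ½·erfc(0.07607) = 13.4 × 0.4572 = 6.13 mg/L.

6.13 mg/L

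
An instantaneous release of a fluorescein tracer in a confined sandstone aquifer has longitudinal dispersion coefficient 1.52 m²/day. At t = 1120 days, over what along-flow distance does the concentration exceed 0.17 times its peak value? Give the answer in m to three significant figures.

220 m

The plume is Gaussian with σ = √(2Dt) = √(2 × 1.52 × 1120) = 58.35 m.
C/C_peak = exp(−Δx²/(2σ²)) = 0.17 ⇒ Δx = σ·√(−2 ln 0.17) = 58.35 × 1.883 = 109.9 m.
Width = 2Δx = 220 m.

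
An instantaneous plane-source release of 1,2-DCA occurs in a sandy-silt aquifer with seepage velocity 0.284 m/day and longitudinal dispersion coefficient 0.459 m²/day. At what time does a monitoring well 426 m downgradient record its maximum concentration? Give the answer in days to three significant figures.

For the 1D instantaneous-source solution, setting ∂C/∂t = 0 at fixed x gives v²t² + 2Dt − x² = 0, so t = (√(D² + v²x²) − D)/v².
√(D² + v²x²) = √(0.459² + 0.284² × 426²) = 121.0; v² = 0.080656.
t = (121.0 − 0.459)/0.080656 = 1490 days (vs. the pure-advection estimate x/v = 1500 d).

1490 days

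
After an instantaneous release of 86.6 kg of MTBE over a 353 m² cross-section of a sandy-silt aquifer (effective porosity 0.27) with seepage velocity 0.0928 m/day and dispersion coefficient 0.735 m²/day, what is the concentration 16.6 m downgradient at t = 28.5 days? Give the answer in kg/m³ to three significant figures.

For an instantaneous plane source, C(x,t) = M/(n_e·A·√(4πDt)) · exp(−(x−vt)²/(4Dt)), with n_e·A the pore (flow) area.
Plume center vt = 0.0928 × 28.5 = 2.6448 m, so the well at 16.6 m is 13.9552 m downgradient of the peak.
√(4πDt) = 16.22 m, giving peak height M/(n_e·A·√(4πDt)) = 86.6/(0.27 × 353 × 16.22) = 0.05602 kg/m³.
(x−vt)²/(4Dt) = (13.9552)²/(4 × 0.735 × 28.5) = 2.324; exp(−2.324) = 0.09788.
C = 0.05602 × 0.09788 = 0.00548 kg/m³.

0.00548 kg/m³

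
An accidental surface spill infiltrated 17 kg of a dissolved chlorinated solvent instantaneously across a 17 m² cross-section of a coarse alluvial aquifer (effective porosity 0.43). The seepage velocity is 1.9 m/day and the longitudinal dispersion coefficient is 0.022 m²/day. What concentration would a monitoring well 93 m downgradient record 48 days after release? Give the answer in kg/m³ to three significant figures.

0.296 kg/m³

For an instantaneous plane source, C(x,t) = M/(n_e·A·√(4πDt)) · exp(−(x−vt)²/(4Dt)), with n_e·A the pore (flow) area.
Plume center vt = 1.9 × 48 = 91.2 m, so the well at 93 m is 1.8 m downgradient of the peak.
√(4πDt) = 3.643 m, giving peak height M/(n_e·A·√(4πDt)) = 17/(0.43 × 17 × 3.643) = 0.6384 kg/m³.
(x−vt)²/(4Dt) = (1.8)²/(4 × 0.022 × 48) = 0.7670; exp(−0.7670) = 0.4644.
C = 0.6384 × 0.4644 = 0.296 kg/m³.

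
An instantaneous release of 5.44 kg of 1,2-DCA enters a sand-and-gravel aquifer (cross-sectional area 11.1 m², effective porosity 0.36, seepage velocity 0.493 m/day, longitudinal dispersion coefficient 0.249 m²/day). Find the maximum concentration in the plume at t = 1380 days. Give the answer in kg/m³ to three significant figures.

The peak of an instantaneous 1D plume sits at x = vt; there the Gaussian factor is 1 and C_max = M/(n_e·A·√(4πDt)), where n_e·A is the pore area the mass is dissolved in.
√(4πDt) = √(4π × 0.249 × 1380) = 65.71 m, so C_max = 5.44/(0.36 × 11.1 × 65.71) = 0.0207 kg/m³.

0.0207 kg/m³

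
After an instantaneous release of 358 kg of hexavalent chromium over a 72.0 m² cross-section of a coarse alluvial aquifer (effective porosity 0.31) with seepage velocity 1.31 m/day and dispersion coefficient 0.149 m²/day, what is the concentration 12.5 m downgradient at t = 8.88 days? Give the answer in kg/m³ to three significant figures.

3.41 kg/m³

For an instantaneous plane source, C(x,t) = M/(n_e·A·√(4πDt)) · exp(−(x−vt)²/(4Dt)), with n_e·A the pore (flow) area.
Plume center vt = 1.31 × 8.88 = 11.6328 m, so the well at 12.5 m is 0.8672 m downgradient of the peak.
√(4πDt) = 4.078 m, giving peak height M/(n_e·A·√(4πDt)) = 358/(0.31 × 72.0 × 4.078) = 3.933 kg/m³.
(x−vt)²/(4Dt) = (0.8672)²/(4 × 0.149 × 8.88) = 0.1421; exp(−0.1421) = 0.8675.
C = 3.933 × 0.8675 = 3.41 kg/m³.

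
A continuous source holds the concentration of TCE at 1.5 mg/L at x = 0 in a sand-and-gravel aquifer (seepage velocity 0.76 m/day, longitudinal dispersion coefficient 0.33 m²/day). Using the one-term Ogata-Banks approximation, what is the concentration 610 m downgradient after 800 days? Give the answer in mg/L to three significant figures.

0.698 mg/L

For a continuous step input, C/C₀ ≈ ½·erfc((x−vt)/(2√(Dt))).
vt = 0.76 × 800 = 608 m and 2√(Dt) = 2√(0.33 × 800) = 32.50 m.
Argument (x−vt)/(2√(Dt)) = (610 − 608)/32.50 = 0.06154; ½·erfc(0.06154) = 0.4653.
C = 1.5 × 0.4653 = 0.698 mg/L.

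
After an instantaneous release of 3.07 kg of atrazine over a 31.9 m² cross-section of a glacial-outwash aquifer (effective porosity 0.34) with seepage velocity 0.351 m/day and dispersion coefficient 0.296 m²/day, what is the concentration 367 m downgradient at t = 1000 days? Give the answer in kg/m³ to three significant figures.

0.00374 kg/m³

For an instantaneous plane source, C(x,t) = M/(n_e·A·√(4πDt)) · exp(−(x−vt)²/(4Dt)), with n_e·A the pore (flow) area.
Plume center vt = 0.351 × 1000 = 351 m, so the well at 367 m is 16 m downgradient of the peak.
√(4πDt) = 60.99 m, giving peak height M/(n_e·A·√(4πDt)) = 3.07/(0.34 × 31.9 × 60.99) = 0.004641 kg/m³.
(x−vt)²/(4Dt) = (16)²/(4 × 0.296 × 1000) = 0.2162; exp(−0.2162) = 0.8056.
C = 0.004641 × 0.8056 = 0.00374 kg/m³.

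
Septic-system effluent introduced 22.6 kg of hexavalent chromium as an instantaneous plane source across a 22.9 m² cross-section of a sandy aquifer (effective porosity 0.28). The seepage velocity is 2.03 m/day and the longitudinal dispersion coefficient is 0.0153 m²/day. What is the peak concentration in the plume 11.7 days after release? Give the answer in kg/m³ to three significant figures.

The peak of an instantaneous 1D plume sits at x = vt; there the Gaussian factor is 1 and C_max = M/(n_e·A·√(4πDt)), where n_e·A is the pore area the mass is dissolved in.
√(4πDt) = √(4π × 0.0153 × 11.7) = 1.500 m, so C_max = 22.6/(0.28 × 22.9 × 1.500) = 2.35 kg/m³.

2.35 kg/m³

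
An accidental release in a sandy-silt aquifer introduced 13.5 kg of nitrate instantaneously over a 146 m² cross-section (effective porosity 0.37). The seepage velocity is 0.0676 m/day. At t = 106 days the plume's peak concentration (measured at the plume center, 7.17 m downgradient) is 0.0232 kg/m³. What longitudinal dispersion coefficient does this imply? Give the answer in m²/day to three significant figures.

At the plume center C_max = M/(n_e·A·√(4πDt)), so D = M²/(4πt·(n_e·A·C_max)²).
n_e·A·C_max = 0.37 × 146 × 0.0232 = 1.253 kg/m.
D = 13.5²/(4π × 106 × 1.253²) = 0.0871 m²/day.

0.0871 m²/day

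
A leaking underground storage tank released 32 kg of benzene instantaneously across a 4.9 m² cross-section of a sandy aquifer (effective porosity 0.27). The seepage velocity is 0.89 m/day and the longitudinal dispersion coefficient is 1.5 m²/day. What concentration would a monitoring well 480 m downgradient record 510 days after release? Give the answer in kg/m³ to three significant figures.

For an instantaneous plane source, C(x,t) = M/(n_e·A·√(4πDt)) · exp(−(x−vt)²/(4Dt)), with n_e·A the pore (flow) area.
Plume center vt = 0.89 × 510 = 453.9 m, so the well at 480 m is 26.1 m downgradient of the peak.
√(4πDt) = 98.05 m, giving peak height M/(n_e·A·√(4πDt)) = 32/(0.27 × 4.9 × 98.05) = 0.2467 kg/m³.
(x−vt)²/(4Dt) = (26.1)²/(4 × 1.5 × 510) = 0.2226; exp(−0.2226) = 0.8004.
C = 0.2467 × 0.8004 = 0.197 kg/m³.

0.197 kg/m³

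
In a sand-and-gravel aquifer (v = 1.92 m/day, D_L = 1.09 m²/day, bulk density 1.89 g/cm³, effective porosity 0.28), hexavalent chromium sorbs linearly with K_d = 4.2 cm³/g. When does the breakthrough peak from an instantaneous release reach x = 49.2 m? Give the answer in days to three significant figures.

743 days

Retardation factor R = 1 + ρ_b·K_d/n = 1 + 1.89 × 4.2/0.28 = 29.35.
Sorption retards both mechanisms: v_R = v/R = 0.06542 m/day, D_R = D/R = 0.03714 m²/day.
Peak time from v_R²t² + 2D_R t − x² = 0: t = (√(D_R² + v_R²x²) − D_R)/v_R².
√(D_R² + v_R²x²) = √(0.03714² + 0.06542² × 49.2²) = 3.219; v_R² = 0.004280.
t = (3.219 − 0.03714)/0.004280 = 743 days.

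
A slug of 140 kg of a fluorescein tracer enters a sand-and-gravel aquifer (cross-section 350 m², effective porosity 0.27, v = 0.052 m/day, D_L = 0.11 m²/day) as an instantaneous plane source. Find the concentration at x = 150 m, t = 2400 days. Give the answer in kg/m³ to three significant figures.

For an instantaneous plane source, C(x,t) = M/(n_e·A·√(4πDt)) · exp(−(x−vt)²/(4Dt)), with n_e·A the pore (flow) area.
Plume center vt = 0.052 × 2400 = 124.8 m, so the well at 150 m is 25.2 m downgradient of the peak.
√(4πDt) = 57.60 m, giving peak height M/(n_e·A·√(4πDt)) = 140/(0.27 × 350 × 57.60) = 0.02572 kg/m³.
(x−vt)²/(4Dt) = (25.2)²/(4 × 0.11 × 2400) = 0.6014; exp(−0.6014) = 0.5480.
C = 0.02572 × 0.5480 = 0.0141 kg/m³.

0.0141 kg/m³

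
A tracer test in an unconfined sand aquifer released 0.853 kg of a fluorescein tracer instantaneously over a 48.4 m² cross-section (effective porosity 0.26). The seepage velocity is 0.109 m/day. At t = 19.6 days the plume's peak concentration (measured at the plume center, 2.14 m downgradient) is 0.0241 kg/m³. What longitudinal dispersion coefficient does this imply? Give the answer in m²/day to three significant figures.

At the plume center C_max = M/(n_e·A·√(4πDt)), so D = M²/(4πt·(n_e·A·C_max)²).
n_e·A·C_max = 0.26 × 48.4 × 0.0241 = 0.3033 kg/m.
D = 0.853²/(4π × 19.6 × 0.3033²) = 0.0321 m²/day.

0.0321 m²/day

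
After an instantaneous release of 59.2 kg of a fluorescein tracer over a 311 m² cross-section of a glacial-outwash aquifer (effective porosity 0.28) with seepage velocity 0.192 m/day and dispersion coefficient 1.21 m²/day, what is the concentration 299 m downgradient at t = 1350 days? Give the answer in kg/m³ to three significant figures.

For an instantaneous plane source, C(x,t) = M/(n_e·A·√(4πDt)) · exp(−(x−vt)²/(4Dt)), with n_e·A the pore (flow) area.
Plume center vt = 0.192 × 1350 = 259.2 m, so the well at 299 m is 39.8 m downgradient of the peak.
√(4πDt) = 143.3 m, giving peak height M/(n_e·A·√(4πDt)) = 59.2/(0.28 × 311 × 143.3) = 0.004744 kg/m³.
(x−vt)²/(4Dt) = (39.8)²/(4 × 1.21 × 1350) = 0.2424; exp(−0.2424) = 0.7847.
C = 0.004744 × 0.7847 = 0.00372 kg/m³.

0.00372 kg/m³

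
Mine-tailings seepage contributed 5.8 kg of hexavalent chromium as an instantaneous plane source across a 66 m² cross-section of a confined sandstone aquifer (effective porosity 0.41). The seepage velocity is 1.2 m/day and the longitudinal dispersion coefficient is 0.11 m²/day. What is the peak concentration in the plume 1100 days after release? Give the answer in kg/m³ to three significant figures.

0.00550 kg/m³

The peak of an instantaneous 1D plume sits at x = vt; there the Gaussian factor is 1 and C_max = M/(n_e·A·√(4πDt)), where n_e·A is the pore area the mass is dissolved in.
√(4πDt) = √(4π × 0.11 × 1100) = 38.99 m, so C_max = 5.8/(0.41 × 66 × 38.99) = 0.00550 kg/m³.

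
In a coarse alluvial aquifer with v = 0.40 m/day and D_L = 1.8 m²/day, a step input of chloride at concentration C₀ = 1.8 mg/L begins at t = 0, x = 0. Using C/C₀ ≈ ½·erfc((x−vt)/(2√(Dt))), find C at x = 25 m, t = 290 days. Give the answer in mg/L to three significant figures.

For a continuous step input, C/C₀ ≈ ½·erfc((x−vt)/(2√(Dt))).
vt = 0.40 × 290 = 116 m and 2√(Dt) = 2√(1.8 × 290) = 45.69 m.
Argument (x−vt)/(2√(Dt)) = (25 − 116)/45.69 = -1.992; ½·erfc(-1.992) = 0.9976.
C = 1.8 × 0.9976 = 1.80 mg/L.

1.80 mg/L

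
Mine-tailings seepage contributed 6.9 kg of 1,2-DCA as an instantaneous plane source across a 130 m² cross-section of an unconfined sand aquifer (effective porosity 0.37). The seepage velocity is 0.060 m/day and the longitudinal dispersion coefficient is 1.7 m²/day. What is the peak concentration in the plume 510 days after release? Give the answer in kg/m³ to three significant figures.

The peak of an instantaneous 1D plume sits at x = vt; there the Gaussian factor is 1 and C_max = M/(n_e·A·√(4πDt)), where n_e·A is the pore area the mass is dissolved in.
√(4πDt) = √(4π × 1.7 × 510) = 104.4 m, so C_max = 6.9/(0.37 × 130 × 104.4) = 0.00137 kg/m³.

0.00137 kg/m³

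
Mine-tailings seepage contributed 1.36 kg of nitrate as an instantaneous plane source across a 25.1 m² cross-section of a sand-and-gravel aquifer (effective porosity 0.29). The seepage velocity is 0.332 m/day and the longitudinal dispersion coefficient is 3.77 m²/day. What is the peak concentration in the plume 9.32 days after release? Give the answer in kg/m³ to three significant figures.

The peak of an instantaneous 1D plume sits at x = vt; there the Gaussian factor is 1 and C_max = M/(n_e·A·√(4πDt)), where n_e·A is the pore area the mass is dissolved in.
√(4πDt) = √(4π × 3.77 × 9.32) = 21.01 m, so C_max = 1.36/(0.29 × 25.1 × 21.01) = 0.00889 kg/m³.

0.00889 kg/m³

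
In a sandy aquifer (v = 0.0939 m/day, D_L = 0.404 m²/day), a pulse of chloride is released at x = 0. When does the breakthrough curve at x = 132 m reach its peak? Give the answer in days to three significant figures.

1360 days

For the 1D instantaneous-source solution, setting ∂C/∂t = 0 at fixed x gives v²t² + 2Dt − x² = 0, so t = (√(D² + v²x²) − D)/v².
√(D² + v²x²) = √(0.404² + 0.0939² × 132²) = 12.40; v² = 0.00881721.
t = (12.40 − 0.404)/0.00881721 = 1360 days (vs. the pure-advection estimate x/v = 1410 d).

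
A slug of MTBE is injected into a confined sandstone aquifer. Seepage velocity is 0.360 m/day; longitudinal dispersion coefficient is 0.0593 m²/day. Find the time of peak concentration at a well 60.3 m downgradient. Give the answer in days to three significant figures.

167 days

For the 1D instantaneous-source solution, setting ∂C/∂t = 0 at fixed x gives v²t² + 2Dt − x² = 0, so t = (√(D² + v²x²) − D)/v².
√(D² + v²x²) = √(0.0593² + 0.360² × 60.3²) = 21.71; v² = 0.1296.
t = (21.71 − 0.0593)/0.1296 = 167 days (vs. the pure-advection estimate x/v = 168 d).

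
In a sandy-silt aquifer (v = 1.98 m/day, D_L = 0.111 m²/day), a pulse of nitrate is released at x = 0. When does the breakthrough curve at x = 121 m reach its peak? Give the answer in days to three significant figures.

For the 1D instantaneous-source solution, setting ∂C/∂t = 0 at fixed x gives v²t² + 2Dt − x² = 0, so t = (√(D² + v²x²) − D)/v².
√(D² + v²x²) = √(0.111² + 1.98² × 121²) = 239.6; v² = 3.9204.
t = (239.6 − 0.111)/3.9204 = 61.1 days (vs. the pure-advection estimate x/v = 61.1 d).

61.1 days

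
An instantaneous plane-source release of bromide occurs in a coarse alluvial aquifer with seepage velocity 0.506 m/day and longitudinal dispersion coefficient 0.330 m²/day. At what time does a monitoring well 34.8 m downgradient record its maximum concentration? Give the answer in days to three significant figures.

67.5 days

For the 1D instantaneous-source solution, setting ∂C/∂t = 0 at fixed x gives v²t² + 2Dt − x² = 0, so t = (√(D² + v²x²) − D)/v².
√(D² + v²x²) = √(0.330² + 0.506² × 34.8²) = 17.61; v² = 0.256036.
t = (17.61 − 0.330)/0.256036 = 67.5 days (vs. the pure-advection estimate x/v = 68.8 d).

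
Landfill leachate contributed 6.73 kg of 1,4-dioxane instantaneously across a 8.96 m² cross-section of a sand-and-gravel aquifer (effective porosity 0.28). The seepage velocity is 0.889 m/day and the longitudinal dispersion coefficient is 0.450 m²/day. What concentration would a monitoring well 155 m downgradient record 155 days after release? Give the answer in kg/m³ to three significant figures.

0.0314 kg/m³

For an instantaneous plane source, C(x,t) = M/(n_e·A·√(4πDt)) · exp(−(x−vt)²/(4Dt)), with n_e·A the pore (flow) area.
Plume center vt = 0.889 × 155 = 137.795 m, so the well at 155 m is 17.205 m downgradient of the peak.
√(4πDt) = 29.61 m, giving peak height M/(n_e·A·√(4πDt)) = 6.73/(0.28 × 8.96 × 29.61) = 0.09060 kg/m³.
(x−vt)²/(4Dt) = (17.205)²/(4 × 0.450 × 155) = 1.061; exp(−1.061) = 0.3461.
C = 0.09060 × 0.3461 = 0.0314 kg/m³.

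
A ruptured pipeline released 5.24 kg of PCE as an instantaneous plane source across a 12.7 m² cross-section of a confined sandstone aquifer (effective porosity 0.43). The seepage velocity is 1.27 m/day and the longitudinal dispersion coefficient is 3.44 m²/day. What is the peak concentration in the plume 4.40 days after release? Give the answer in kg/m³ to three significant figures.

The peak of an instantaneous 1D plume sits at x = vt; there the Gaussian factor is 1 and C_max = M/(n_e·A·√(4πDt)), where n_e·A is the pore area the mass is dissolved in.
√(4πDt) = √(4π × 3.44 × 4.40) = 13.79 m, so C_max = 5.24/(0.43 × 12.7 × 13.79) = 0.0696 kg/m³.

0.0696 kg/m³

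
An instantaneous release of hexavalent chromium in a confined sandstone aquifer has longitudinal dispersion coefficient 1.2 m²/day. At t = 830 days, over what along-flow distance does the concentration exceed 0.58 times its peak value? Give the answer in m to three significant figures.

93.2 m

The plume is Gaussian with σ = √(2Dt) = √(2 × 1.2 × 830) = 44.63 m.
C/C_peak = exp(−Δx²/(2σ²)) = 0.58 ⇒ Δx = σ·√(−2 ln 0.58) = 44.63 × 1.044 = 46.59 m.
Width = 2Δx = 93.2 m.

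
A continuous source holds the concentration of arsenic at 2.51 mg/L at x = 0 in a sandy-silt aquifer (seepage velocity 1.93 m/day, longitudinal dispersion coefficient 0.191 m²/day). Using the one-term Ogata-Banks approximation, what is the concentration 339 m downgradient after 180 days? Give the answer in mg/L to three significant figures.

For a continuous step input, C/C₀ ≈ ½·erfc((x−vt)/(2√(Dt))).
vt = 1.93 × 180 = 347.4 m and 2√(Dt) = 2√(0.191 × 180) = 11.73 m.
Argument (x−vt)/(2√(Dt)) = (339 − 347.4)/11.73 = -0.7161; ½·erfc(-0.7161) = 0.8444.
C = 2.51 × 0.8444 = 2.12 mg/L.

2.12 mg/L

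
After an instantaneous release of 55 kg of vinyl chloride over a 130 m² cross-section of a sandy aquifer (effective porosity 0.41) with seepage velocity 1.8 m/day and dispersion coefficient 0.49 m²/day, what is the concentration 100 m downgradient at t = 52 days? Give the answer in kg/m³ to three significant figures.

For an instantaneous plane source, C(x,t) = M/(n_e·A·√(4πDt)) · exp(−(x−vt)²/(4Dt)), with n_e·A the pore (flow) area.
Plume center vt = 1.8 × 52 = 93.6 m, so the well at 100 m is 6.4 m downgradient of the peak.
√(4πDt) = 17.89 m, giving peak height M/(n_e·A·√(4πDt)) = 55/(0.41 × 130 × 17.89) = 0.05768 kg/m³.
(x−vt)²/(4Dt) = (6.4)²/(4 × 0.49 × 52) = 0.4019; exp(−0.4019) = 0.6690.
C = 0.05768 × 0.6690 = 0.0386 kg/m³.

0.0386 kg/m³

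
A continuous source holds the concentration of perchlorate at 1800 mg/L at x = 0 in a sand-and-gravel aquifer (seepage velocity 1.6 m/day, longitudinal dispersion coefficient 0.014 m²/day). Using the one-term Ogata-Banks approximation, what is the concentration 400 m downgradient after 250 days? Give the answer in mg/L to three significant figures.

900 mg/L

For a continuous step input, C/C₀ ≈ ½·erfc((x−vt)/(2√(Dt))).
vt = 1.6 × 250 = 400 m and 2√(Dt) = 2√(0.014 × 250) = 3.742 m.
Argument (x−vt)/(2√(Dt)) = (400 − 400)/3.742 = 0; ½·erfc(0) = 0.5000.
C = 1800 × 0.5000 = 900 mg/L.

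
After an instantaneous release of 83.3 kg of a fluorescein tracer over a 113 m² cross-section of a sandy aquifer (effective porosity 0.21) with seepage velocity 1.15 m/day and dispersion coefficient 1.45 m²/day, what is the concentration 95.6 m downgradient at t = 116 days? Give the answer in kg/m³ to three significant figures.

For an instantaneous plane source, C(x,t) = M/(n_e·A·√(4πDt)) · exp(−(x−vt)²/(4Dt)), with n_e·A the pore (flow) area.
Plume center vt = 1.15 × 116 = 133.4 m, so the well at 95.6 m is 37.8 m upgradient of the peak.
√(4πDt) = 45.97 m, giving peak height M/(n_e·A·√(4πDt)) = 83.3/(0.21 × 113 × 45.97) = 0.07636 kg/m³.
(x−vt)²/(4Dt) = (-37.8)²/(4 × 1.45 × 116) = 2.124; exp(−2.124) = 0.1196.
C = 0.07636 × 0.1196 = 0.00913 kg/m³.

0.00913 kg/m³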